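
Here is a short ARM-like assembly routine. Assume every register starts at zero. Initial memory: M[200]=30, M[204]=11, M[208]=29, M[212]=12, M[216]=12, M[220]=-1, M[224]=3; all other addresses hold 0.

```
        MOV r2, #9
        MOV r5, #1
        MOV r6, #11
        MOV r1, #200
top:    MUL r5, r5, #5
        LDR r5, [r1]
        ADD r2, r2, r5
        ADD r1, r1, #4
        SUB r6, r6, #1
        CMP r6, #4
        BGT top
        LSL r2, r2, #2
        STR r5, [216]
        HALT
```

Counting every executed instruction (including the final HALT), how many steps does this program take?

56

after MOV r2, #9: r2=9
after MOV r5, #1: r5=1
after MOV r6, #11: r6=11
after MOV r1, #200: r1=200
after MUL r5, r5, #5: r5=1*5=5
after LDR r5, [r1]: r5=M[200]=30
after ADD r2, r2, r5: r2=9+30=39
after ADD r1, r1, #4: r1=200+4=204
after SUB r6, r6, #1: r6=11-1=10
CMP r6, #4  (cmp 10,4)
BGT top: taken
after MUL r5, r5, #5: r5=30*5=150
after LDR r5, [r1]: r5=M[204]=11
after ADD r2, r2, r5: r2=39+11=50
after ADD r1, r1, #4: r1=204+4=208
after SUB r6, r6, #1: r6=10-1=9
CMP r6, #4  (cmp 9,4)
BGT top: taken
after MUL r5, r5, #5: r5=11*5=55
after LDR r5, [r1]: r5=M[208]=29
after ADD r2, r2, r5: r2=50+29=79
after ADD r1, r1, #4: r1=208+4=212
after SUB r6, r6, #1: r6=9-1=8
CMP r6, #4  (cmp 8,4)
BGT top: taken
after MUL r5, r5, #5: r5=29*5=145
after LDR r5, [r1]: r5=M[212]=12
after ADD r2, r2, r5: r2=79+12=91
after ADD r1, r1, #4: r1=212+4=216
after SUB r6, r6, #1: r6=8-1=7
CMP r6, #4  (cmp 7,4)
BGT top: taken
after MUL r5, r5, #5: r5=12*5=60
after LDR r5, [r1]: r5=M[216]=12
after ADD r2, r2, r5: r2=91+12=103
after ADD r1, r1, #4: r1=216+4=220
after SUB r6, r6, #1: r6=7-1=6
CMP r6, #4  (cmp 6,4)
BGT top: taken
after MUL r5, r5, #5: r5=12*5=60
after LDR r5, [r1]: r5=M[220]=-1
after ADD r2, r2, r5: r2=103+(-1)=102
after ADD r1, r1, #4: r1=220+4=224
after SUB r6, r6, #1: r6=6-1=5
CMP r6, #4  (cmp 5,4)
BGT top: taken
after MUL r5, r5, #5: r5=(-1)*5=-5
after LDR r5, [r1]: r5=M[224]=3
after ADD r2, r2, r5: r2=102+3=105
after ADD r1, r1, #4: r1=224+4=228
after SUB r6, r6, #1: r6=5-1=4
CMP r6, #4  (cmp 4,4)
BGT top: not taken
after LSL r2, r2, #2: r2=105<<2=420
STR r5, [216] → M[216]=3
halt.
Total executed instructions: 56.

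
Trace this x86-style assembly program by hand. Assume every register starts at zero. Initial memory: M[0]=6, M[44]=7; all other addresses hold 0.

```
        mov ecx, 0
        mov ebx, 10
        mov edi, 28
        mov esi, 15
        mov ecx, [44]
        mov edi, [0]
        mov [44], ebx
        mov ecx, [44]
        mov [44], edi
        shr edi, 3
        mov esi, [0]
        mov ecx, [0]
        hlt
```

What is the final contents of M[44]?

6

after mov ecx, 0: ecx=0
after mov ebx, 10: ebx=10
after mov edi, 28: edi=28
after mov esi, 15: esi=15
after mov ecx, [44]: ecx=M[44]=7
after mov edi, [0]: edi=M[0]=6
mov [44], ebx → M[44]=10
after mov ecx, [44]: ecx=M[44]=10
mov [44], edi → M[44]=6
after shr edi, 3: edi=6>>3=0
after mov esi, [0]: esi=M[0]=6
after mov ecx, [0]: ecx=M[0]=6
halt.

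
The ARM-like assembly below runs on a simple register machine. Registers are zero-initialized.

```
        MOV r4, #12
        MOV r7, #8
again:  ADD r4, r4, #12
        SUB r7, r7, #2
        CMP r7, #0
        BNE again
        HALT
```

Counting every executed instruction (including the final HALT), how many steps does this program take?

19

r4=12
r7=8
r4=12+12=24
r7=8-2=6
CMP r7, #0  (cmp 6,0)
BNE again: taken
r4=24+12=36
r7=6-2=4
CMP r7, #0  (cmp 4,0)
BNE again: taken
r4=36+12=48
r7=4-2=2
CMP r7, #0  (cmp 2,0)
BNE again: taken
r4=48+12=60
r7=2-2=0
CMP r7, #0  (cmp 0,0)
BNE again: not taken
halt.
Total executed instructions: 19.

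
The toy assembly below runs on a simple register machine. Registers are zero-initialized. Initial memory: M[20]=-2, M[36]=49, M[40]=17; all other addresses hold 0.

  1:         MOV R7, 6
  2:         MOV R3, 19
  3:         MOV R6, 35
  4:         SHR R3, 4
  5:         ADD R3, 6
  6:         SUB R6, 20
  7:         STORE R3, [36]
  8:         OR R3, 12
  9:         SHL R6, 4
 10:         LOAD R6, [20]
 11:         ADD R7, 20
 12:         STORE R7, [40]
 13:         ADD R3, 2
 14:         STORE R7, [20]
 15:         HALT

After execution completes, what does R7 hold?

MOV R7, 6 → R7=6
MOV R3, 19 → R3=19
MOV R6, 35 → R6=35
SHR R3, 4 → R3=19>>4=1
ADD R3, 6 → R3=1+6=7
SUB R6, 20 → R6=35-20=15
STORE R3, [36] → M[36]=7
OR R3, 12 → R3=7|12=15
SHL R6, 4 → R6=15<<4=240
LOAD R6, [20] → R6=M[20]=-2
ADD R7, 20 → R7=6+20=26
STORE R7, [40] → M[40]=26
ADD R3, 2 → R3=15+2=17
STORE R7, [20] → M[20]=26
halt.

26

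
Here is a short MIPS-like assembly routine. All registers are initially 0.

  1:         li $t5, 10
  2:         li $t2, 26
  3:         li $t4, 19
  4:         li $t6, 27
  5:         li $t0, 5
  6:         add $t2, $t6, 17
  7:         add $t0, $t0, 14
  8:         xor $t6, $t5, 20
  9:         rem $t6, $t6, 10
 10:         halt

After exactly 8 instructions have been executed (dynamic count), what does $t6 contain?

after li $t5, 10: $t5=10
after li $t2, 26: $t2=26
after li $t4, 19: $t4=19
after li $t6, 27: $t6=27
after li $t0, 5: $t0=5
after add $t2, $t6, 17: $t2=27+17=44
after add $t0, $t0, 14: $t0=5+14=19
after xor $t6, $t5, 20: $t6=10^20=30
After step 8: $t6 = 30.

30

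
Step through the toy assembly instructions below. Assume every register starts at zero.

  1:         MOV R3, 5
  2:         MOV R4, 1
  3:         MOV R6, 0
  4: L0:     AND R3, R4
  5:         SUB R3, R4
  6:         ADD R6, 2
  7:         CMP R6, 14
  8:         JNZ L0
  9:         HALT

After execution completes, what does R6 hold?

14

after MOV R3, 5: R3=5
after MOV R4, 1: R4=1
after MOV R6, 0: R6=0
after AND R3, R4: R3=5&1=1
after SUB R3, R4: R3=1-1=0
after ADD R6, 2: R6=0+2=2
CMP R6, 14  (cmp 2,14)
JNZ L0: taken
after AND R3, R4: R3=0&1=0
after SUB R3, R4: R3=0-1=-1
after ADD R6, 2: R6=2+2=4
CMP R6, 14  (cmp 4,14)
JNZ L0: taken
after AND R3, R4: R3=(-1)&1=1
after SUB R3, R4: R3=1-1=0
after ADD R6, 2: R6=4+2=6
CMP R6, 14  (cmp 6,14)
JNZ L0: taken
after AND R3, R4: R3=0&1=0
after SUB R3, R4: R3=0-1=-1
after ADD R6, 2: R6=6+2=8
CMP R6, 14  (cmp 8,14)
JNZ L0: taken
after AND R3, R4: R3=(-1)&1=1
after SUB R3, R4: R3=1-1=0
after ADD R6, 2: R6=8+2=10
CMP R6, 14  (cmp 10,14)
JNZ L0: taken
after AND R3, R4: R3=0&1=0
after SUB R3, R4: R3=0-1=-1
after ADD R6, 2: R6=10+2=12
CMP R6, 14  (cmp 12,14)
JNZ L0: taken
after AND R3, R4: R3=(-1)&1=1
after SUB R3, R4: R3=1-1=0
after ADD R6, 2: R6=12+2=14
CMP R6, 14  (cmp 14,14)
JNZ L0: not taken
halt.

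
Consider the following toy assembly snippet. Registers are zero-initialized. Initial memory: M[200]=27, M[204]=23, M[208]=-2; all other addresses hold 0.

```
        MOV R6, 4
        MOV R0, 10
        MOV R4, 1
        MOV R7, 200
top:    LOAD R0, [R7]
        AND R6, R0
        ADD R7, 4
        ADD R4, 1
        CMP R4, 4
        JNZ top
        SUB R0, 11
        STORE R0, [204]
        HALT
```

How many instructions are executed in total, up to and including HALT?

25

R6=4
R0=10
R4=1
R7=200
R0=M[200]=27
R6=4&27=0
R7=200+4=204
R4=1+1=2
CMP R4, 4  (cmp 2,4)
JNZ top: taken
R0=M[204]=23
R6=0&23=0
R7=204+4=208
R4=2+1=3
CMP R4, 4  (cmp 3,4)
JNZ top: taken
R0=M[208]=-2
R6=0&(-2)=0
R7=208+4=212
R4=3+1=4
CMP R4, 4  (cmp 4,4)
JNZ top: not taken
R0=(-2)-11=-13
STORE R0, [204] → M[204]=-13
halt.
Total executed instructions: 25.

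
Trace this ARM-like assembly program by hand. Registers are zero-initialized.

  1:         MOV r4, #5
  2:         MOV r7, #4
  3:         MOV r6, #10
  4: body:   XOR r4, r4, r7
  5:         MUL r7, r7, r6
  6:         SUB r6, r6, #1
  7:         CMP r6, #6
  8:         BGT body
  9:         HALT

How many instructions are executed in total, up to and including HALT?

r4=5
r7=4
r6=10
r4=5^4=1
r7=4*10=40
r6=10-1=9
CMP r6, #6  (cmp 9,6)
BGT body: taken
r4=1^40=41
r7=40*9=360
r6=9-1=8
CMP r6, #6  (cmp 8,6)
BGT body: taken
r4=41^360=321
r7=360*8=2880
r6=8-1=7
CMP r6, #6  (cmp 7,6)
BGT body: taken
r4=321^2880=2561
r7=2880*7=20160
r6=7-1=6
CMP r6, #6  (cmp 6,6)
BGT body: not taken
halt.
Total executed instructions: 24.

24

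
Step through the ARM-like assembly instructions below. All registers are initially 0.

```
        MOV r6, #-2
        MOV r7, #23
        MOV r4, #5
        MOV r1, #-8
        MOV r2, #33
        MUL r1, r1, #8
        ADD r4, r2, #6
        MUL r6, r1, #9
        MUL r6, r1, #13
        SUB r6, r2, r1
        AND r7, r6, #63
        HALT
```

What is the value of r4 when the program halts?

39

r6=-2
r7=23
r4=5
r1=-8
r2=33
r1=(-8)*8=-64
r4=33+6=39
r6=(-64)*9=-576
r6=(-64)*13=-832
r6=33-(-64)=97
r7=97&63=33
halt.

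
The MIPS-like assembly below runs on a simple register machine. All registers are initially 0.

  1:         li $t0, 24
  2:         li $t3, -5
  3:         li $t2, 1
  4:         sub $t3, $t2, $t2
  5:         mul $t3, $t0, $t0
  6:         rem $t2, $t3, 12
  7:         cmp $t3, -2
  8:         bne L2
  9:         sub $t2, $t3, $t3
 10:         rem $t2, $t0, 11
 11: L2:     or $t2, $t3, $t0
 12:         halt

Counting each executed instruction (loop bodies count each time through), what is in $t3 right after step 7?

576

$t0=24
$t3=-5
$t2=1
$t3=1-1=0
$t3=24*24=576
$t2=576%12=0
cmp $t3, -2  (cmp 576,-2)
After step 7: $t3 = 576.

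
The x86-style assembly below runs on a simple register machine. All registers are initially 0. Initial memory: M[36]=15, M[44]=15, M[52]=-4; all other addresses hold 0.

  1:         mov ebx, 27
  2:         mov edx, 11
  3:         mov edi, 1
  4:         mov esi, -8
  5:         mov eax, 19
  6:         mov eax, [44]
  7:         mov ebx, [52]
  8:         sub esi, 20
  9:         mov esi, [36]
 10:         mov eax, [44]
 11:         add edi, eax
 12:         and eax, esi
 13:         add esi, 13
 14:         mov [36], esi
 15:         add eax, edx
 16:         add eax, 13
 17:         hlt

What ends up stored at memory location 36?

ebx=27
edx=11
edi=1
esi=-8
eax=19
eax=M[44]=15
ebx=M[52]=-4
esi=(-8)-20=-28
esi=M[36]=15
eax=M[44]=15
edi=1+15=16
eax=15&15=15
esi=15+13=28
mov [36], esi → M[36]=28
eax=15+11=26
eax=26+13=39
halt.

28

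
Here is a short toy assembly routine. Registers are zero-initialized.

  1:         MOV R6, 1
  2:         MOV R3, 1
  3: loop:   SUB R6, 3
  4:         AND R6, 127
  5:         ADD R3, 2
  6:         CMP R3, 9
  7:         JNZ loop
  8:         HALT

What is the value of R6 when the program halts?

117

after MOV R6, 1: R6=1
after MOV R3, 1: R3=1
after SUB R6, 3: R6=1-3=-2
after AND R6, 127: R6=(-2)&127=126
after ADD R3, 2: R3=1+2=3
CMP R3, 9  (cmp 3,9)
JNZ loop: taken
after SUB R6, 3: R6=126-3=123
after AND R6, 127: R6=123&127=123
after ADD R3, 2: R3=3+2=5
CMP R3, 9  (cmp 5,9)
JNZ loop: taken
after SUB R6, 3: R6=123-3=120
after AND R6, 127: R6=120&127=120
after ADD R3, 2: R3=5+2=7
CMP R3, 9  (cmp 7,9)
JNZ loop: taken
after SUB R6, 3: R6=120-3=117
after AND R6, 127: R6=117&127=117
after ADD R3, 2: R3=7+2=9
CMP R3, 9  (cmp 9,9)
JNZ loop: not taken
halt.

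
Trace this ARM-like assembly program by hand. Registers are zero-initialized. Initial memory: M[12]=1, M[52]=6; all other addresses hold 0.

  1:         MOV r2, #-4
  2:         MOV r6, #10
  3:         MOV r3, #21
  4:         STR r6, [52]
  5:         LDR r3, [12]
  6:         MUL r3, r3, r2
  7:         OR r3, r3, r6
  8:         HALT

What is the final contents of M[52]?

10

r2=-4
r6=10
r3=21
STR r6, [52] → M[52]=10
r3=M[12]=1
r3=1*(-4)=-4
r3=(-4)|10=-2
halt.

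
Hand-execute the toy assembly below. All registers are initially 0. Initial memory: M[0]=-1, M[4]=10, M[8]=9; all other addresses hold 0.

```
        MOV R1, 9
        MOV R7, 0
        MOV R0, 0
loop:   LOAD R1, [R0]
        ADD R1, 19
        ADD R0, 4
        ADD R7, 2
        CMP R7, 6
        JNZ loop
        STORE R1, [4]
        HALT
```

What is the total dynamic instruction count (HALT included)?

23

MOV R1, 9 → R1=9
MOV R7, 0 → R7=0
MOV R0, 0 → R0=0
LOAD R1, [R0] → R1=M[0]=-1
ADD R1, 19 → R1=(-1)+19=18
ADD R0, 4 → R0=0+4=4
ADD R7, 2 → R7=0+2=2
CMP R7, 6  (cmp 2,6)
JNZ loop: taken
LOAD R1, [R0] → R1=M[4]=10
ADD R1, 19 → R1=10+19=29
ADD R0, 4 → R0=4+4=8
ADD R7, 2 → R7=2+2=4
CMP R7, 6  (cmp 4,6)
JNZ loop: taken
LOAD R1, [R0] → R1=M[8]=9
ADD R1, 19 → R1=9+19=28
ADD R0, 4 → R0=8+4=12
ADD R7, 2 → R7=4+2=6
CMP R7, 6  (cmp 6,6)
JNZ loop: not taken
STORE R1, [4] → M[4]=28
halt.
Total executed instructions: 23.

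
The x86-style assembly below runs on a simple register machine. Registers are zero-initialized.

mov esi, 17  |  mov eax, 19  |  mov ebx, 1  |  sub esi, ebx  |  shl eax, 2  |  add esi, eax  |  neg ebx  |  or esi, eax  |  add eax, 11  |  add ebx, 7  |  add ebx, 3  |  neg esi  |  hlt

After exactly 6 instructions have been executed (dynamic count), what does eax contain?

mov esi, 17 → esi=17
mov eax, 19 → eax=19
mov ebx, 1 → ebx=1
sub esi, ebx → esi=17-1=16
shl eax, 2 → eax=19<<2=76
add esi, eax → esi=16+76=92
After step 6: eax = 76.

76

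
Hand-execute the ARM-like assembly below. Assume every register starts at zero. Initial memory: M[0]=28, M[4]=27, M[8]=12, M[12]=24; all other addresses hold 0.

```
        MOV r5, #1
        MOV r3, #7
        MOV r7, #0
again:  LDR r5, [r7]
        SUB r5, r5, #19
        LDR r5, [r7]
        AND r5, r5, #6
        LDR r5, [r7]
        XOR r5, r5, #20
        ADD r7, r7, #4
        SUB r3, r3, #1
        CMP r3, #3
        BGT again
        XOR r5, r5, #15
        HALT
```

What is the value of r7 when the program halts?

16

after MOV r5, #1: r5=1
after MOV r3, #7: r3=7
after MOV r7, #0: r7=0
after LDR r5, [r7]: r5=M[0]=28
after SUB r5, r5, #19: r5=28-19=9
after LDR r5, [r7]: r5=M[0]=28
after AND r5, r5, #6: r5=28&6=4
after LDR r5, [r7]: r5=M[0]=28
after XOR r5, r5, #20: r5=28^20=8
after ADD r7, r7, #4: r7=0+4=4
after SUB r3, r3, #1: r3=7-1=6
CMP r3, #3  (cmp 6,3)
BGT again: taken
after LDR r5, [r7]: r5=M[4]=27
after SUB r5, r5, #19: r5=27-19=8
after LDR r5, [r7]: r5=M[4]=27
after AND r5, r5, #6: r5=27&6=2
after LDR r5, [r7]: r5=M[4]=27
after XOR r5, r5, #20: r5=27^20=15
after ADD r7, r7, #4: r7=4+4=8
after SUB r3, r3, #1: r3=6-1=5
CMP r3, #3  (cmp 5,3)
BGT again: taken
after LDR r5, [r7]: r5=M[8]=12
after SUB r5, r5, #19: r5=12-19=-7
after LDR r5, [r7]: r5=M[8]=12
after AND r5, r5, #6: r5=12&6=4
after LDR r5, [r7]: r5=M[8]=12
after XOR r5, r5, #20: r5=12^20=24
after ADD r7, r7, #4: r7=8+4=12
after SUB r3, r3, #1: r3=5-1=4
CMP r3, #3  (cmp 4,3)
BGT again: taken
after LDR r5, [r7]: r5=M[12]=24
after SUB r5, r5, #19: r5=24-19=5
after LDR r5, [r7]: r5=M[12]=24
after AND r5, r5, #6: r5=24&6=0
after LDR r5, [r7]: r5=M[12]=24
after XOR r5, r5, #20: r5=24^20=12
after ADD r7, r7, #4: r7=12+4=16
after SUB r3, r3, #1: r3=4-1=3
CMP r3, #3  (cmp 3,3)
BGT again: not taken
after XOR r5, r5, #15: r5=12^15=3
halt.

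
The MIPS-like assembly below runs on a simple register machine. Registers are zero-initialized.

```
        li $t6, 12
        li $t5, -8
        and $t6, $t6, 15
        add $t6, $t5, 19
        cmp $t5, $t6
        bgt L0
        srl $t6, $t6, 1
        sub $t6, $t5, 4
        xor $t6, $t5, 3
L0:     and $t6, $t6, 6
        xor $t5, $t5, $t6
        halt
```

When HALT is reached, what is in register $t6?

2

li $t6, 12 → $t6=12
li $t5, -8 → $t5=-8
and $t6, $t6, 15 → $t6=12&15=12
add $t6, $t5, 19 → $t6=(-8)+19=11
cmp $t5, $t6  (cmp -8,11)
bgt L0: not taken
srl $t6, $t6, 1 → $t6=11>>1=5
sub $t6, $t5, 4 → $t6=(-8)-4=-12
xor $t6, $t5, 3 → $t6=(-8)^3=-5
and $t6, $t6, 6 → $t6=(-5)&6=2
xor $t5, $t5, $t6 → $t5=(-8)^2=-6
halt.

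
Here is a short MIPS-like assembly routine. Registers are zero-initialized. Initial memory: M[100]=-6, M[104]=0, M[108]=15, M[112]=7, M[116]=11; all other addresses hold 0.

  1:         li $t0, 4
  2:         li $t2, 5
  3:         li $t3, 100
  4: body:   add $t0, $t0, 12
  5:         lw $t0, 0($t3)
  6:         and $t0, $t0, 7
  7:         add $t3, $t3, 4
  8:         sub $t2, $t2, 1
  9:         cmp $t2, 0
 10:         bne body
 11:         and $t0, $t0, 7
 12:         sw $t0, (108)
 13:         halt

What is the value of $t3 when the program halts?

120

after li $t0, 4: $t0=4
after li $t2, 5: $t2=5
after li $t3, 100: $t3=100
after add $t0, $t0, 12: $t0=4+12=16
after lw $t0, 0($t3): $t0=M[100]=-6
after and $t0, $t0, 7: $t0=(-6)&7=2
after add $t3, $t3, 4: $t3=100+4=104
after sub $t2, $t2, 1: $t2=5-1=4
cmp $t2, 0  (cmp 4,0)
bne body: taken
after add $t0, $t0, 12: $t0=2+12=14
after lw $t0, 0($t3): $t0=M[104]=0
after and $t0, $t0, 7: $t0=0&7=0
after add $t3, $t3, 4: $t3=104+4=108
after sub $t2, $t2, 1: $t2=4-1=3
cmp $t2, 0  (cmp 3,0)
bne body: taken
after add $t0, $t0, 12: $t0=0+12=12
after lw $t0, 0($t3): $t0=M[108]=15
after and $t0, $t0, 7: $t0=15&7=7
after add $t3, $t3, 4: $t3=108+4=112
after sub $t2, $t2, 1: $t2=3-1=2
cmp $t2, 0  (cmp 2,0)
bne body: taken
after add $t0, $t0, 12: $t0=7+12=19
after lw $t0, 0($t3): $t0=M[112]=7
after and $t0, $t0, 7: $t0=7&7=7
after add $t3, $t3, 4: $t3=112+4=116
after sub $t2, $t2, 1: $t2=2-1=1
cmp $t2, 0  (cmp 1,0)
bne body: taken
after add $t0, $t0, 12: $t0=7+12=19
after lw $t0, 0($t3): $t0=M[116]=11
after and $t0, $t0, 7: $t0=11&7=3
after add $t3, $t3, 4: $t3=116+4=120
after sub $t2, $t2, 1: $t2=1-1=0
cmp $t2, 0  (cmp 0,0)
bne body: not taken
after and $t0, $t0, 7: $t0=3&7=3
sw $t0, (108) → M[108]=3
halt.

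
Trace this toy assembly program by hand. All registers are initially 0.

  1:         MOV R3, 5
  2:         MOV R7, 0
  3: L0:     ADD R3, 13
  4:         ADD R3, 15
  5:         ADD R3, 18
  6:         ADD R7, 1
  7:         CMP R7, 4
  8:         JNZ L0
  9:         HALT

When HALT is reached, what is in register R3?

after MOV R3, 5: R3=5
after MOV R7, 0: R7=0
after ADD R3, 13: R3=5+13=18
after ADD R3, 15: R3=18+15=33
after ADD R3, 18: R3=33+18=51
after ADD R7, 1: R7=0+1=1
CMP R7, 4  (cmp 1,4)
JNZ L0: taken
after ADD R3, 13: R3=51+13=64
after ADD R3, 15: R3=64+15=79
after ADD R3, 18: R3=79+18=97
after ADD R7, 1: R7=1+1=2
CMP R7, 4  (cmp 2,4)
JNZ L0: taken
after ADD R3, 13: R3=97+13=110
after ADD R3, 15: R3=110+15=125
after ADD R3, 18: R3=125+18=143
after ADD R7, 1: R7=2+1=3
CMP R7, 4  (cmp 3,4)
JNZ L0: taken
after ADD R3, 13: R3=143+13=156
after ADD R3, 15: R3=156+15=171
after ADD R3, 18: R3=171+18=189
after ADD R7, 1: R7=3+1=4
CMP R7, 4  (cmp 4,4)
JNZ L0: not taken
halt.

189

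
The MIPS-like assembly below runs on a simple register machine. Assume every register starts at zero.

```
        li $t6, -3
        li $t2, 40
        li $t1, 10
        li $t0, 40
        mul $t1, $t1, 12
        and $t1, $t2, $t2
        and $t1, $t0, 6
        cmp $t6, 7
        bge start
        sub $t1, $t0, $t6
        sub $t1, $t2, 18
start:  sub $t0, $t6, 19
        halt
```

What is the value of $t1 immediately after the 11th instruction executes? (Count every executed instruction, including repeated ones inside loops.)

li $t6, -3 → $t6=-3
li $t2, 40 → $t2=40
li $t1, 10 → $t1=10
li $t0, 40 → $t0=40
mul $t1, $t1, 12 → $t1=10*12=120
and $t1, $t2, $t2 → $t1=40&40=40
and $t1, $t0, 6 → $t1=40&6=0
cmp $t6, 7  (cmp -3,7)
bge start: not taken
sub $t1, $t0, $t6 → $t1=40-(-3)=43
sub $t1, $t2, 18 → $t1=40-18=22
After step 11: $t1 = 22.

22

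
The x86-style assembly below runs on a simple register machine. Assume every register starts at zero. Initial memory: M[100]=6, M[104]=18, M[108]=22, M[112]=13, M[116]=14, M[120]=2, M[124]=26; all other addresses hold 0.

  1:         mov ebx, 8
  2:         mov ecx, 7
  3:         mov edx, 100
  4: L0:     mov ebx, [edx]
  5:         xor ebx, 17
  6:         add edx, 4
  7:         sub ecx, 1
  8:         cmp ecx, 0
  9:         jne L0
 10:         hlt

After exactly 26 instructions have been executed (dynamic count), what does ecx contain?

ebx=8
ecx=7
edx=100
ebx=M[100]=6
ebx=6^17=23
edx=100+4=104
ecx=7-1=6
cmp ecx, 0  (cmp 6,0)
jne L0: taken
ebx=M[104]=18
ebx=18^17=3
edx=104+4=108
ecx=6-1=5
cmp ecx, 0  (cmp 5,0)
jne L0: taken
ebx=M[108]=22
ebx=22^17=7
edx=108+4=112
ecx=5-1=4
cmp ecx, 0  (cmp 4,0)
jne L0: taken
ebx=M[112]=13
ebx=13^17=28
edx=112+4=116
ecx=4-1=3
cmp ecx, 0  (cmp 3,0)
After step 26: ecx = 3.

3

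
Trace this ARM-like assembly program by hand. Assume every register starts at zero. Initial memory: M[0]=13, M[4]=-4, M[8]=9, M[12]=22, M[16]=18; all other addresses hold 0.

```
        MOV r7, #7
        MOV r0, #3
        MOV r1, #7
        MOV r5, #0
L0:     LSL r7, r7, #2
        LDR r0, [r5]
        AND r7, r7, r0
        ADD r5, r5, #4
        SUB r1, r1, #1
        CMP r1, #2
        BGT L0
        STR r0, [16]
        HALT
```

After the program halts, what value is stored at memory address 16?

after MOV r7, #7: r7=7
after MOV r0, #3: r0=3
after MOV r1, #7: r1=7
after MOV r5, #0: r5=0
after LSL r7, r7, #2: r7=7<<2=28
after LDR r0, [r5]: r0=M[0]=13
after AND r7, r7, r0: r7=28&13=12
after ADD r5, r5, #4: r5=0+4=4
after SUB r1, r1, #1: r1=7-1=6
CMP r1, #2  (cmp 6,2)
BGT L0: taken
after LSL r7, r7, #2: r7=12<<2=48
after LDR r0, [r5]: r0=M[4]=-4
after AND r7, r7, r0: r7=48&(-4)=48
after ADD r5, r5, #4: r5=4+4=8
after SUB r1, r1, #1: r1=6-1=5
CMP r1, #2  (cmp 5,2)
BGT L0: taken
after LSL r7, r7, #2: r7=48<<2=192
after LDR r0, [r5]: r0=M[8]=9
after AND r7, r7, r0: r7=192&9=0
after ADD r5, r5, #4: r5=8+4=12
after SUB r1, r1, #1: r1=5-1=4
CMP r1, #2  (cmp 4,2)
BGT L0: taken
after LSL r7, r7, #2: r7=0<<2=0
after LDR r0, [r5]: r0=M[12]=22
after AND r7, r7, r0: r7=0&22=0
after ADD r5, r5, #4: r5=12+4=16
after SUB r1, r1, #1: r1=4-1=3
CMP r1, #2  (cmp 3,2)
BGT L0: taken
after LSL r7, r7, #2: r7=0<<2=0
after LDR r0, [r5]: r0=M[16]=18
after AND r7, r7, r0: r7=0&18=0
after ADD r5, r5, #4: r5=16+4=20
after SUB r1, r1, #1: r1=3-1=2
CMP r1, #2  (cmp 2,2)
BGT L0: not taken
STR r0, [16] → M[16]=18
halt.

18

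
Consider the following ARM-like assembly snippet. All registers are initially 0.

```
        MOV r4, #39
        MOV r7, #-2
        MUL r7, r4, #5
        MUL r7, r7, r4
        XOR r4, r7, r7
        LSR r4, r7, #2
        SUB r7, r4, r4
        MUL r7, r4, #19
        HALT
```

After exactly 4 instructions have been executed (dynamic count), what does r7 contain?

7605

MOV r4, #39 → r4=39
MOV r7, #-2 → r7=-2
MUL r7, r4, #5 → r7=39*5=195
MUL r7, r7, r4 → r7=195*39=7605
After step 4: r7 = 7605.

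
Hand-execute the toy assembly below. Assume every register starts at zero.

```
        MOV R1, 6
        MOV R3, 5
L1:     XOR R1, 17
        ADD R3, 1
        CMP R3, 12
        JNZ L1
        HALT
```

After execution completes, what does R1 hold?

R1=6
R3=5
R1=6^17=23
R3=5+1=6
CMP R3, 12  (cmp 6,12)
JNZ L1: taken
R1=23^17=6
R3=6+1=7
CMP R3, 12  (cmp 7,12)
JNZ L1: taken
R1=6^17=23
R3=7+1=8
CMP R3, 12  (cmp 8,12)
JNZ L1: taken
R1=23^17=6
R3=8+1=9
CMP R3, 12  (cmp 9,12)
JNZ L1: taken
R1=6^17=23
R3=9+1=10
CMP R3, 12  (cmp 10,12)
JNZ L1: taken
R1=23^17=6
R3=10+1=11
CMP R3, 12  (cmp 11,12)
JNZ L1: taken
R1=6^17=23
R3=11+1=12
CMP R3, 12  (cmp 12,12)
JNZ L1: not taken
halt.

23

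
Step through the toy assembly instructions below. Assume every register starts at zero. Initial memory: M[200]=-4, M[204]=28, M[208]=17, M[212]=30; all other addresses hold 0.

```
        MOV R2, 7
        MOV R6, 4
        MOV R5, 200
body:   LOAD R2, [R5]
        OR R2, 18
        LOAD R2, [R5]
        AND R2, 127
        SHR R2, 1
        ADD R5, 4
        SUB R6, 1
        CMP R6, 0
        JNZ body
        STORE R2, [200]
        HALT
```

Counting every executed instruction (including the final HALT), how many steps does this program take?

R2=7
R6=4
R5=200
R2=M[200]=-4
R2=(-4)|18=-2
R2=M[200]=-4
R2=(-4)&127=124
R2=124>>1=62
R5=200+4=204
R6=4-1=3
CMP R6, 0  (cmp 3,0)
JNZ body: taken
R2=M[204]=28
R2=28|18=30
R2=M[204]=28
R2=28&127=28
R2=28>>1=14
R5=204+4=208
R6=3-1=2
CMP R6, 0  (cmp 2,0)
JNZ body: taken
R2=M[208]=17
R2=17|18=19
R2=M[208]=17
R2=17&127=17
R2=17>>1=8
R5=208+4=212
R6=2-1=1
CMP R6, 0  (cmp 1,0)
JNZ body: taken
R2=M[212]=30
R2=30|18=30
R2=M[212]=30
R2=30&127=30
R2=30>>1=15
R5=212+4=216
R6=1-1=0
CMP R6, 0  (cmp 0,0)
JNZ body: not taken
STORE R2, [200] → M[200]=15
halt.
Total executed instructions: 41.

41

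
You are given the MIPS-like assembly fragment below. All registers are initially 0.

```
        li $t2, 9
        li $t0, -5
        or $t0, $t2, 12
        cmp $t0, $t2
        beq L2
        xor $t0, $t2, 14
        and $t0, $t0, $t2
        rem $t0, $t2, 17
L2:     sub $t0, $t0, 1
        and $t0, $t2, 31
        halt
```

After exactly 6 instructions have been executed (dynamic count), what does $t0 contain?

7

after li $t2, 9: $t2=9
after li $t0, -5: $t0=-5
after or $t0, $t2, 12: $t0=9|12=13
cmp $t0, $t2  (cmp 13,9)
beq L2: not taken
after xor $t0, $t2, 14: $t0=9^14=7
After step 6: $t0 = 7.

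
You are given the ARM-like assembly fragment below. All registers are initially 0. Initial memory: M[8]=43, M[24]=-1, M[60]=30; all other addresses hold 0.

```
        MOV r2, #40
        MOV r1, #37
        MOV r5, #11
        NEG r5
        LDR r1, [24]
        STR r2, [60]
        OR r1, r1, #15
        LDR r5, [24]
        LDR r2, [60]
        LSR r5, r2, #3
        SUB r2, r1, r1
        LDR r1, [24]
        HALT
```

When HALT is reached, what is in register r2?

0

after MOV r2, #40: r2=40
after MOV r1, #37: r1=37
after MOV r5, #11: r5=11
after NEG r5: r5=-(11)=-11
after LDR r1, [24]: r1=M[24]=-1
STR r2, [60] → M[60]=40
after OR r1, r1, #15: r1=(-1)|15=-1
after LDR r5, [24]: r5=M[24]=-1
after LDR r2, [60]: r2=M[60]=40
after LSR r5, r2, #3: r5=40>>3=5
after SUB r2, r1, r1: r2=(-1)-(-1)=0
after LDR r1, [24]: r1=M[24]=-1
halt.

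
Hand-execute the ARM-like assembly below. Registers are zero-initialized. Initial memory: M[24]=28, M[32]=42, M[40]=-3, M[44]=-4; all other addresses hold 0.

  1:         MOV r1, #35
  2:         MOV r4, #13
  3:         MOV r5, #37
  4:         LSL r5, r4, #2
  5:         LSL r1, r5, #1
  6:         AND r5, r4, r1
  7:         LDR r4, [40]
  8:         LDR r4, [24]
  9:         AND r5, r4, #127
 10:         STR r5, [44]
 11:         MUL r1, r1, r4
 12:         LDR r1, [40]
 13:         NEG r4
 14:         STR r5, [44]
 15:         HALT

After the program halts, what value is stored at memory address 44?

r1=35
r4=13
r5=37
r5=13<<2=52
r1=52<<1=104
r5=13&104=8
r4=M[40]=-3
r4=M[24]=28
r5=28&127=28
STR r5, [44] → M[44]=28
r1=104*28=2912
r1=M[40]=-3
r4=-(28)=-28
STR r5, [44] → M[44]=28
halt.

28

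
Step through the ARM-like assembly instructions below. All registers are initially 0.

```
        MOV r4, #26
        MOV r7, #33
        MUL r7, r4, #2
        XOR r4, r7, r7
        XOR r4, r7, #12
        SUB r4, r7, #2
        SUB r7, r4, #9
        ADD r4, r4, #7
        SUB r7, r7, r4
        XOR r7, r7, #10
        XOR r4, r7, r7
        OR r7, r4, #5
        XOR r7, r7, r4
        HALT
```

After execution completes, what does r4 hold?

MOV r4, #26 → r4=26
MOV r7, #33 → r7=33
MUL r7, r4, #2 → r7=26*2=52
XOR r4, r7, r7 → r4=52^52=0
XOR r4, r7, #12 → r4=52^12=56
SUB r4, r7, #2 → r4=52-2=50
SUB r7, r4, #9 → r7=50-9=41
ADD r4, r4, #7 → r4=50+7=57
SUB r7, r7, r4 → r7=41-57=-16
XOR r7, r7, #10 → r7=(-16)^10=-6
XOR r4, r7, r7 → r4=(-6)^(-6)=0
OR r7, r4, #5 → r7=0|5=5
XOR r7, r7, r4 → r7=5^0=5
halt.

0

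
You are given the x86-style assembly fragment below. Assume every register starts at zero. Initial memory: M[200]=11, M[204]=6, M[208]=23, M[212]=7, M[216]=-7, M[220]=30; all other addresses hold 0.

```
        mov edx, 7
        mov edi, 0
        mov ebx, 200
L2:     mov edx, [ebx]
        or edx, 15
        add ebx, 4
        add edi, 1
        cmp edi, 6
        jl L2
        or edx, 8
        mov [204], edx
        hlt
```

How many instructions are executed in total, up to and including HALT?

after mov edx, 7: edx=7
after mov edi, 0: edi=0
after mov ebx, 200: ebx=200
after mov edx, [ebx]: edx=M[200]=11
after or edx, 15: edx=11|15=15
after add ebx, 4: ebx=200+4=204
after add edi, 1: edi=0+1=1
cmp edi, 6  (cmp 1,6)
jl L2: taken
after mov edx, [ebx]: edx=M[204]=6
after or edx, 15: edx=6|15=15
after add ebx, 4: ebx=204+4=208
after add edi, 1: edi=1+1=2
cmp edi, 6  (cmp 2,6)
jl L2: taken
after mov edx, [ebx]: edx=M[208]=23
after or edx, 15: edx=23|15=31
after add ebx, 4: ebx=208+4=212
after add edi, 1: edi=2+1=3
cmp edi, 6  (cmp 3,6)
jl L2: taken
after mov edx, [ebx]: edx=M[212]=7
after or edx, 15: edx=7|15=15
after add ebx, 4: ebx=212+4=216
after add edi, 1: edi=3+1=4
cmp edi, 6  (cmp 4,6)
jl L2: taken
after mov edx, [ebx]: edx=M[216]=-7
after or edx, 15: edx=(-7)|15=-1
after add ebx, 4: ebx=216+4=220
after add edi, 1: edi=4+1=5
cmp edi, 6  (cmp 5,6)
jl L2: taken
after mov edx, [ebx]: edx=M[220]=30
after or edx, 15: edx=30|15=31
after add ebx, 4: ebx=220+4=224
after add edi, 1: edi=5+1=6
cmp edi, 6  (cmp 6,6)
jl L2: not taken
after or edx, 8: edx=31|8=31
mov [204], edx → M[204]=31
halt.
Total executed instructions: 42.

42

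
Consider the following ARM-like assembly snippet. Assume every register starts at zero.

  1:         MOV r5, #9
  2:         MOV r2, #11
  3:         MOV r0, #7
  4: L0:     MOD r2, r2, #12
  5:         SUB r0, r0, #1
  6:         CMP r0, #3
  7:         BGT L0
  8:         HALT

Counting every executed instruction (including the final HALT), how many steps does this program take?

after MOV r5, #9: r5=9
after MOV r2, #11: r2=11
after MOV r0, #7: r0=7
after MOD r2, r2, #12: r2=11%12=11
after SUB r0, r0, #1: r0=7-1=6
CMP r0, #3  (cmp 6,3)
BGT L0: taken
after MOD r2, r2, #12: r2=11%12=11
after SUB r0, r0, #1: r0=6-1=5
CMP r0, #3  (cmp 5,3)
BGT L0: taken
after MOD r2, r2, #12: r2=11%12=11
after SUB r0, r0, #1: r0=5-1=4
CMP r0, #3  (cmp 4,3)
BGT L0: taken
after MOD r2, r2, #12: r2=11%12=11
after SUB r0, r0, #1: r0=4-1=3
CMP r0, #3  (cmp 3,3)
BGT L0: not taken
halt.
Total executed instructions: 20.

20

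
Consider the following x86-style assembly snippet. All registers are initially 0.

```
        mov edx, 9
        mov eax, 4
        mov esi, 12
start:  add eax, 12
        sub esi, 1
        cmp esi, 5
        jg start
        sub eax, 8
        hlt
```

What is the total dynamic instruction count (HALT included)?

edx=9
eax=4
esi=12
eax=4+12=16
esi=12-1=11
cmp esi, 5  (cmp 11,5)
jg start: taken
eax=16+12=28
esi=11-1=10
cmp esi, 5  (cmp 10,5)
jg start: taken
eax=28+12=40
esi=10-1=9
cmp esi, 5  (cmp 9,5)
jg start: taken
eax=40+12=52
esi=9-1=8
cmp esi, 5  (cmp 8,5)
jg start: taken
eax=52+12=64
esi=8-1=7
cmp esi, 5  (cmp 7,5)
jg start: taken
eax=64+12=76
esi=7-1=6
cmp esi, 5  (cmp 6,5)
jg start: taken
eax=76+12=88
esi=6-1=5
cmp esi, 5  (cmp 5,5)
jg start: not taken
eax=88-8=80
halt.
Total executed instructions: 33.

33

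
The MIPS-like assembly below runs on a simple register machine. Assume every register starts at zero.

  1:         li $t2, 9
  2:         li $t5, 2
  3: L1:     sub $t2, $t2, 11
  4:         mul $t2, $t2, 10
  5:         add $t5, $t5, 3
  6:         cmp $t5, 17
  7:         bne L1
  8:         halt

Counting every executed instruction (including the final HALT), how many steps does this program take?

28

li $t2, 9 → $t2=9
li $t5, 2 → $t5=2
sub $t2, $t2, 11 → $t2=9-11=-2
mul $t2, $t2, 10 → $t2=(-2)*10=-20
add $t5, $t5, 3 → $t5=2+3=5
cmp $t5, 17  (cmp 5,17)
bne L1: taken
sub $t2, $t2, 11 → $t2=(-20)-11=-31
mul $t2, $t2, 10 → $t2=(-31)*10=-310
add $t5, $t5, 3 → $t5=5+3=8
cmp $t5, 17  (cmp 8,17)
bne L1: taken
sub $t2, $t2, 11 → $t2=(-310)-11=-321
mul $t2, $t2, 10 → $t2=(-321)*10=-3210
add $t5, $t5, 3 → $t5=8+3=11
cmp $t5, 17  (cmp 11,17)
bne L1: taken
sub $t2, $t2, 11 → $t2=(-3210)-11=-3221
mul $t2, $t2, 10 → $t2=(-3221)*10=-32210
add $t5, $t5, 3 → $t5=11+3=14
cmp $t5, 17  (cmp 14,17)
bne L1: taken
sub $t2, $t2, 11 → $t2=(-32210)-11=-32221
mul $t2, $t2, 10 → $t2=(-32221)*10=-322210
add $t5, $t5, 3 → $t5=14+3=17
cmp $t5, 17  (cmp 17,17)
bne L1: not taken
halt.
Total executed instructions: 28.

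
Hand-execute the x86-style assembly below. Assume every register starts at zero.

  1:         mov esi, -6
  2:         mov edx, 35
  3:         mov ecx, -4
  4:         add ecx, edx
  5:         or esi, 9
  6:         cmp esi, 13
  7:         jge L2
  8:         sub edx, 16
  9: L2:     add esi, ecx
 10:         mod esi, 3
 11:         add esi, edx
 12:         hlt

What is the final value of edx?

19

esi=-6
edx=35
ecx=-4
ecx=(-4)+35=31
esi=(-6)|9=-5
cmp esi, 13  (cmp -5,13)
jge L2: not taken
edx=35-16=19
esi=(-5)+31=26
esi=26%3=2
esi=2+19=21
halt.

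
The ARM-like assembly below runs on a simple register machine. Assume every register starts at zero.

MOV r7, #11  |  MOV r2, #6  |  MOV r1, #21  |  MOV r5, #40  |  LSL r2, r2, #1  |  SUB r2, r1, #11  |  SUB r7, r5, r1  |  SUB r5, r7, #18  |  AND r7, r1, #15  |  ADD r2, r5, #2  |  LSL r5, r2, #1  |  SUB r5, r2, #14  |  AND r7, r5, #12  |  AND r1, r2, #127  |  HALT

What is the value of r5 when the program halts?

-11

r7=11
r2=6
r1=21
r5=40
r2=6<<1=12
r2=21-11=10
r7=40-21=19
r5=19-18=1
r7=21&15=5
r2=1+2=3
r5=3<<1=6
r5=3-14=-11
r7=(-11)&12=4
r1=3&127=3
halt.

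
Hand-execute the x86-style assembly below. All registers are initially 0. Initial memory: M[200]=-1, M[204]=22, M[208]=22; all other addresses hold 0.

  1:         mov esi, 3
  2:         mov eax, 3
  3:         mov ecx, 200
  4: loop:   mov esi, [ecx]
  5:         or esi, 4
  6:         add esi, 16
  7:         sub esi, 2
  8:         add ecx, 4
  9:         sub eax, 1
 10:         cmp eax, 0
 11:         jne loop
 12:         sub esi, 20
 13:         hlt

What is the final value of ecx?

after mov esi, 3: esi=3
after mov eax, 3: eax=3
after mov ecx, 200: ecx=200
after mov esi, [ecx]: esi=M[200]=-1
after or esi, 4: esi=(-1)|4=-1
after add esi, 16: esi=(-1)+16=15
after sub esi, 2: esi=15-2=13
after add ecx, 4: ecx=200+4=204
after sub eax, 1: eax=3-1=2
cmp eax, 0  (cmp 2,0)
jne loop: taken
after mov esi, [ecx]: esi=M[204]=22
after or esi, 4: esi=22|4=22
after add esi, 16: esi=22+16=38
after sub esi, 2: esi=38-2=36
after add ecx, 4: ecx=204+4=208
after sub eax, 1: eax=2-1=1
cmp eax, 0  (cmp 1,0)
jne loop: taken
after mov esi, [ecx]: esi=M[208]=22
after or esi, 4: esi=22|4=22
after add esi, 16: esi=22+16=38
after sub esi, 2: esi=38-2=36
after add ecx, 4: ecx=208+4=212
after sub eax, 1: eax=1-1=0
cmp eax, 0  (cmp 0,0)
jne loop: not taken
after sub esi, 20: esi=36-20=16
halt.

212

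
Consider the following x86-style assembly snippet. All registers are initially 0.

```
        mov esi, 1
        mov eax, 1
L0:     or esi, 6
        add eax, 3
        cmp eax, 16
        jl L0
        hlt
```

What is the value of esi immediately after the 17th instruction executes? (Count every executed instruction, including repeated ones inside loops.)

7

after mov esi, 1: esi=1
after mov eax, 1: eax=1
after or esi, 6: esi=1|6=7
after add eax, 3: eax=1+3=4
cmp eax, 16  (cmp 4,16)
jl L0: taken
after or esi, 6: esi=7|6=7
after add eax, 3: eax=4+3=7
cmp eax, 16  (cmp 7,16)
jl L0: taken
after or esi, 6: esi=7|6=7
after add eax, 3: eax=7+3=10
cmp eax, 16  (cmp 10,16)
jl L0: taken
after or esi, 6: esi=7|6=7
after add eax, 3: eax=10+3=13
cmp eax, 16  (cmp 13,16)
After step 17: esi = 7.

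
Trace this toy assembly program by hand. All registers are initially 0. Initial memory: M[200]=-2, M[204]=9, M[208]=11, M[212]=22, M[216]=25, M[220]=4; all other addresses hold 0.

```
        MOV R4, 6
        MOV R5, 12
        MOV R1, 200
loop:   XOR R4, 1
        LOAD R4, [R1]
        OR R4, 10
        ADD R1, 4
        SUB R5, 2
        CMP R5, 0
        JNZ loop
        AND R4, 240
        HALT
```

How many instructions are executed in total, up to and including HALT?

47

after MOV R4, 6: R4=6
after MOV R5, 12: R5=12
after MOV R1, 200: R1=200
after XOR R4, 1: R4=6^1=7
after LOAD R4, [R1]: R4=M[200]=-2
after OR R4, 10: R4=(-2)|10=-2
after ADD R1, 4: R1=200+4=204
after SUB R5, 2: R5=12-2=10
CMP R5, 0  (cmp 10,0)
JNZ loop: taken
after XOR R4, 1: R4=(-2)^1=-1
after LOAD R4, [R1]: R4=M[204]=9
after OR R4, 10: R4=9|10=11
after ADD R1, 4: R1=204+4=208
after SUB R5, 2: R5=10-2=8
CMP R5, 0  (cmp 8,0)
JNZ loop: taken
after XOR R4, 1: R4=11^1=10
after LOAD R4, [R1]: R4=M[208]=11
after OR R4, 10: R4=11|10=11
after ADD R1, 4: R1=208+4=212
after SUB R5, 2: R5=8-2=6
CMP R5, 0  (cmp 6,0)
JNZ loop: taken
after XOR R4, 1: R4=11^1=10
after LOAD R4, [R1]: R4=M[212]=22
after OR R4, 10: R4=22|10=30
after ADD R1, 4: R1=212+4=216
after SUB R5, 2: R5=6-2=4
CMP R5, 0  (cmp 4,0)
JNZ loop: taken
after XOR R4, 1: R4=30^1=31
after LOAD R4, [R1]: R4=M[216]=25
after OR R4, 10: R4=25|10=27
after ADD R1, 4: R1=216+4=220
after SUB R5, 2: R5=4-2=2
CMP R5, 0  (cmp 2,0)
JNZ loop: taken
after XOR R4, 1: R4=27^1=26
after LOAD R4, [R1]: R4=M[220]=4
after OR R4, 10: R4=4|10=14
after ADD R1, 4: R1=220+4=224
after SUB R5, 2: R5=2-2=0
CMP R5, 0  (cmp 0,0)
JNZ loop: not taken
after AND R4, 240: R4=14&240=0
halt.
Total executed instructions: 47.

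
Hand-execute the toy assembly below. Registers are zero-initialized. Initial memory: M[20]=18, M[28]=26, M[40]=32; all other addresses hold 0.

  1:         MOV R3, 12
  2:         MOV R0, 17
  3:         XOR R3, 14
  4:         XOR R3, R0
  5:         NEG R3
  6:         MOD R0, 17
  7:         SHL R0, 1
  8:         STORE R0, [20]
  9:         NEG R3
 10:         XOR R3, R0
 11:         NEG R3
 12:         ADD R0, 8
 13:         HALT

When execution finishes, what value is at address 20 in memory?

MOV R3, 12 → R3=12
MOV R0, 17 → R0=17
XOR R3, 14 → R3=12^14=2
XOR R3, R0 → R3=2^17=19
NEG R3 → R3=-(19)=-19
MOD R0, 17 → R0=17%17=0
SHL R0, 1 → R0=0<<1=0
STORE R0, [20] → M[20]=0
NEG R3 → R3=-(-19)=19
XOR R3, R0 → R3=19^0=19
NEG R3 → R3=-(19)=-19
ADD R0, 8 → R0=0+8=8
halt.

0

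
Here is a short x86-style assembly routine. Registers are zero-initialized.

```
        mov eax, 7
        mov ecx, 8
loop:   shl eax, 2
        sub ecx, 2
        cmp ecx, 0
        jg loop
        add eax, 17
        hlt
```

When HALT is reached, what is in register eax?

eax=7
ecx=8
eax=7<<2=28
ecx=8-2=6
cmp ecx, 0  (cmp 6,0)
jg loop: taken
eax=28<<2=112
ecx=6-2=4
cmp ecx, 0  (cmp 4,0)
jg loop: taken
eax=112<<2=448
ecx=4-2=2
cmp ecx, 0  (cmp 2,0)
jg loop: taken
eax=448<<2=1792
ecx=2-2=0
cmp ecx, 0  (cmp 0,0)
jg loop: not taken
eax=1792+17=1809
halt.

1809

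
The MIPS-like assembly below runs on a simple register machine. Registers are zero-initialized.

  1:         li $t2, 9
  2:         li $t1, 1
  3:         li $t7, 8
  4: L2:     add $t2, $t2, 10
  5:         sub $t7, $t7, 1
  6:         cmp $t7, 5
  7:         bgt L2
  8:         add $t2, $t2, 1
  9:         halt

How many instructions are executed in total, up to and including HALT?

$t2=9
$t1=1
$t7=8
$t2=9+10=19
$t7=8-1=7
cmp $t7, 5  (cmp 7,5)
bgt L2: taken
$t2=19+10=29
$t7=7-1=6
cmp $t7, 5  (cmp 6,5)
bgt L2: taken
$t2=29+10=39
$t7=6-1=5
cmp $t7, 5  (cmp 5,5)
bgt L2: not taken
$t2=39+1=40
halt.
Total executed instructions: 17.

17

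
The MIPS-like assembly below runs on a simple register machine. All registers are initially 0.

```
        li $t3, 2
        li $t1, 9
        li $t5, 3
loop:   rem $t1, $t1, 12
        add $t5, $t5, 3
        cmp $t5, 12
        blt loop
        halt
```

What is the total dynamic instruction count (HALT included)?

$t3=2
$t1=9
$t5=3
$t1=9%12=9
$t5=3+3=6
cmp $t5, 12  (cmp 6,12)
blt loop: taken
$t1=9%12=9
$t5=6+3=9
cmp $t5, 12  (cmp 9,12)
blt loop: taken
$t1=9%12=9
$t5=9+3=12
cmp $t5, 12  (cmp 12,12)
blt loop: not taken
halt.
Total executed instructions: 16.

16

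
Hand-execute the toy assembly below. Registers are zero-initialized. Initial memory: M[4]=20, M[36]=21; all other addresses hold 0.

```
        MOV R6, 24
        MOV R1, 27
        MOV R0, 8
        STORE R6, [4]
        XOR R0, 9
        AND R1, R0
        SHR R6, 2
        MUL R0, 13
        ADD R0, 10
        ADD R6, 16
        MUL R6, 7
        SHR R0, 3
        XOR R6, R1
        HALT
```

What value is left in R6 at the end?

MOV R6, 24 → R6=24
MOV R1, 27 → R1=27
MOV R0, 8 → R0=8
STORE R6, [4] → M[4]=24
XOR R0, 9 → R0=8^9=1
AND R1, R0 → R1=27&1=1
SHR R6, 2 → R6=24>>2=6
MUL R0, 13 → R0=1*13=13
ADD R0, 10 → R0=13+10=23
ADD R6, 16 → R6=6+16=22
MUL R6, 7 → R6=22*7=154
SHR R0, 3 → R0=23>>3=2
XOR R6, R1 → R6=154^1=155
halt.

155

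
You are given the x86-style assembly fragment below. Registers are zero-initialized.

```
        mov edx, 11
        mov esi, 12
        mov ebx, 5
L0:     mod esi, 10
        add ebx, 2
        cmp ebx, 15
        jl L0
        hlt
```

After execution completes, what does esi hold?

edx=11
esi=12
ebx=5
esi=12%10=2
ebx=5+2=7
cmp ebx, 15  (cmp 7,15)
jl L0: taken
esi=2%10=2
ebx=7+2=9
cmp ebx, 15  (cmp 9,15)
jl L0: taken
esi=2%10=2
ebx=9+2=11
cmp ebx, 15  (cmp 11,15)
jl L0: taken
esi=2%10=2
ebx=11+2=13
cmp ebx, 15  (cmp 13,15)
jl L0: taken
esi=2%10=2
ebx=13+2=15
cmp ebx, 15  (cmp 15,15)
jl L0: not taken
halt.

2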